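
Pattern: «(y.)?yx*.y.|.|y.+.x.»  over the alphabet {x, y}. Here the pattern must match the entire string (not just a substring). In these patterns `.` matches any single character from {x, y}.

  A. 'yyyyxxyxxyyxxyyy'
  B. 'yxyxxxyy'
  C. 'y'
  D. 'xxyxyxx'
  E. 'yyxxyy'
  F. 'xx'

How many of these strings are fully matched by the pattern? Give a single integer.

2

A → no match
B → match
C → match
D → no match
E → no match
F → no match
Total matched: 2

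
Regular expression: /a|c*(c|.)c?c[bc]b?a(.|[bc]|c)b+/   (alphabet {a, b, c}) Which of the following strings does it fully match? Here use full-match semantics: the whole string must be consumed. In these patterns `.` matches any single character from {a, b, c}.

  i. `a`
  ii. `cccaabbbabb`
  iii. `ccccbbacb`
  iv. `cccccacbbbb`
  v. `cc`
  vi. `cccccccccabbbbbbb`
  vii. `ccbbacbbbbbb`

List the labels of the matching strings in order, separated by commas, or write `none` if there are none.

i, iii, iv, vi, vii

i → match
ii → no match
iii → match
iv → match
v → no match
vi → match
vii → match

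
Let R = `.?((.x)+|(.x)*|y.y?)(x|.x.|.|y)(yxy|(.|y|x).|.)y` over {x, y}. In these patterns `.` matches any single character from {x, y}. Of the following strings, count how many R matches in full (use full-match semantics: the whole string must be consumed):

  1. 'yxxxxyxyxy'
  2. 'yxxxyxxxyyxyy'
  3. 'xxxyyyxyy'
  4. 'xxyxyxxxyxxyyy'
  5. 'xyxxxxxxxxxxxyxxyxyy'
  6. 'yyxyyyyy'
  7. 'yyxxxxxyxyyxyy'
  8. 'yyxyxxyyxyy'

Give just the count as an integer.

7

1 → match
2 → match
3 → no match
4 → match
5 → match
6 → match
7 → match
8 → match
Total matched: 7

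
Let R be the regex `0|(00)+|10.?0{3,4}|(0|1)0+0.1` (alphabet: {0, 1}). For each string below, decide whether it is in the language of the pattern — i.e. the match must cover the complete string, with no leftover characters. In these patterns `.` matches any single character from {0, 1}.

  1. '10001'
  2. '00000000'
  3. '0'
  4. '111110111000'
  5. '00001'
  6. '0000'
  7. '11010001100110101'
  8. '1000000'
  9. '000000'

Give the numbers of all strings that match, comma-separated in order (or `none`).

1 → match
2 → match
3 → match
4 → no match
5 → match
6 → match
7 → no match
8 → match
9 → match

1, 2, 3, 5, 6, 8, 9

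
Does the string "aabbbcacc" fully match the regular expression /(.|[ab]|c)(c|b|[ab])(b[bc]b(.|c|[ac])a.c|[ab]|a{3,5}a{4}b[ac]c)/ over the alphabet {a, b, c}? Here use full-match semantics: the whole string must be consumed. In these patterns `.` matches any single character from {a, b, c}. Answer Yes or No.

Yes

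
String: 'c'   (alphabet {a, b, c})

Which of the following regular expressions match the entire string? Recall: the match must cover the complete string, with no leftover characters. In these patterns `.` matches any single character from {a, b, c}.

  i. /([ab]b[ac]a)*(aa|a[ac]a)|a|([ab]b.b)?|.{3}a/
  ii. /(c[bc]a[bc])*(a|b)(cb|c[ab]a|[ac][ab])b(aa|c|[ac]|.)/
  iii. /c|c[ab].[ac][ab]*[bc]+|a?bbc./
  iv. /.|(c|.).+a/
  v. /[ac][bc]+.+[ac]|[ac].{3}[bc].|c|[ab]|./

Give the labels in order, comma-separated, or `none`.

i → no match
ii → no match
iii → match
iv → match
v → match

iii, iv, v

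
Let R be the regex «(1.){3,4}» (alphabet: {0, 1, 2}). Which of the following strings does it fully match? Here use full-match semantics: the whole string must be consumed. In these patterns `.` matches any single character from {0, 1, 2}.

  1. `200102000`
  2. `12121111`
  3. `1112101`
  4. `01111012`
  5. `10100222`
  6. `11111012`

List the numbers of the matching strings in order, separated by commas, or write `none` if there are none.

1 → no match — must start with `1`
2 → match
3 → no match
4 → no match — must start with `1`
5 → no match
6 → match

2, 6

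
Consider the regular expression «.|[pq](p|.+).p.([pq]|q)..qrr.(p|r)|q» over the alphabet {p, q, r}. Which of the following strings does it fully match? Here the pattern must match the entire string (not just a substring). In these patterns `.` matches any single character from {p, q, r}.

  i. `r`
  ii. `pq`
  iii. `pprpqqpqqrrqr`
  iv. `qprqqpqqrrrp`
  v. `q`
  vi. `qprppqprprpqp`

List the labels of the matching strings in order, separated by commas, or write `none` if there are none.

i, iii, v

i → match
ii → no match
iii → match
iv → no match
v → match
vi → no match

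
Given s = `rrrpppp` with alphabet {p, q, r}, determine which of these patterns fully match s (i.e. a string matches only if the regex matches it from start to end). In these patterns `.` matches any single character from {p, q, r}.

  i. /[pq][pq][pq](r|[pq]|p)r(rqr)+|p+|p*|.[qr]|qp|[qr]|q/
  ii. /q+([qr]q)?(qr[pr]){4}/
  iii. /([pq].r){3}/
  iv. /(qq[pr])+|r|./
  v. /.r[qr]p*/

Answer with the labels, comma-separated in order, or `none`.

v

i → no match
ii → no match — must start with `q`
iii → no match — must end with `r`
iv → no match
v → match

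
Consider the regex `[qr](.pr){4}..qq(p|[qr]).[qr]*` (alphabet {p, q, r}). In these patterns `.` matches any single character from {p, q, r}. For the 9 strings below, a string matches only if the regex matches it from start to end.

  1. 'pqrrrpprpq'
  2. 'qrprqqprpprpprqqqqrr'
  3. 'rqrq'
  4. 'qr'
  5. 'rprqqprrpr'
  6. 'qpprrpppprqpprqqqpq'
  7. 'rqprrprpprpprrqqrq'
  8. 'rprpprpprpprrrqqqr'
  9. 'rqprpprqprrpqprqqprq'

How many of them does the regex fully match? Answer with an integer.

1. 'pqrrrpprpq' → no match
2 → no match
3. 'rqrq' → no match
4. 'qr' → no match
5. 'rprqqprrpr' → no match
6 → no match
7 → no match
8 → no match
9 → no match
Total matched: 0

0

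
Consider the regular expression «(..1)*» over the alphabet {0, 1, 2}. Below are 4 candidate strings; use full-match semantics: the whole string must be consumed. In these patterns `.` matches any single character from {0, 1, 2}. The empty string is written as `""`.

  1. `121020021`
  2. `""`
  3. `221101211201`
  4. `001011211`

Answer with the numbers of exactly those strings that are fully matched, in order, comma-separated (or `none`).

2, 3, 4

1 → no match
2 → match
3 → match
4 → match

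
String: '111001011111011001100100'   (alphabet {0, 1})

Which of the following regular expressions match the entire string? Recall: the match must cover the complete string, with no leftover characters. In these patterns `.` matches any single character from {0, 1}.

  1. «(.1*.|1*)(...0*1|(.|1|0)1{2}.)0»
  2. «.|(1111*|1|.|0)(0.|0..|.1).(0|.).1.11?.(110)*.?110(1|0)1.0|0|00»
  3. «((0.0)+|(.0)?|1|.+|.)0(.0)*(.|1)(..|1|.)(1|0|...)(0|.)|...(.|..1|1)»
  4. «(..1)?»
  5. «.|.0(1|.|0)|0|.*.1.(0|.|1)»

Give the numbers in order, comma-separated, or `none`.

1 → no match
2 → match
3 → match
4 → no match
5 → match

2, 3, 5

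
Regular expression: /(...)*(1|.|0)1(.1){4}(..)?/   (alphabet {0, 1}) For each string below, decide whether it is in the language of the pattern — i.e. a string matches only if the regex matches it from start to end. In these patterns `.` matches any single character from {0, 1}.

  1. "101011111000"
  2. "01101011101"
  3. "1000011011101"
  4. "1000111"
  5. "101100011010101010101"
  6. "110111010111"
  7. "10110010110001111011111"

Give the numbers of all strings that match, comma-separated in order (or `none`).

1. "101011111000" → no match
2. "01101011101" → no match
3 → no match
4. "1000111" → no match
5 → match
6. "110111010111" → match
7 → no match

5, 6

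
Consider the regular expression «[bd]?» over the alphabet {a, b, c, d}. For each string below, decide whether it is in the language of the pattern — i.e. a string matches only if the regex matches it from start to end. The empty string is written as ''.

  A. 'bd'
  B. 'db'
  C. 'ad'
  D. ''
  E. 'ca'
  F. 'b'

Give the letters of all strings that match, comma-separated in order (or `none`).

A. 'bd' → no match
B. 'db' → no match
C. 'ad' → no match
D. '' → match
E. 'ca' → no match
F. 'b' → match

D, F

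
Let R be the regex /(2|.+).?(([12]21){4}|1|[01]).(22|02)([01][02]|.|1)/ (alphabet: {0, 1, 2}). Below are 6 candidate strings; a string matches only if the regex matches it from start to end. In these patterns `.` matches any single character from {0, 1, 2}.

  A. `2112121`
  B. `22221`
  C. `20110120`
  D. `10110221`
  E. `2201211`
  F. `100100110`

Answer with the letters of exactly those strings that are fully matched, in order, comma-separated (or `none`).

A → no match
B → no match
C → no match
D → match
E → no match
F → no match

D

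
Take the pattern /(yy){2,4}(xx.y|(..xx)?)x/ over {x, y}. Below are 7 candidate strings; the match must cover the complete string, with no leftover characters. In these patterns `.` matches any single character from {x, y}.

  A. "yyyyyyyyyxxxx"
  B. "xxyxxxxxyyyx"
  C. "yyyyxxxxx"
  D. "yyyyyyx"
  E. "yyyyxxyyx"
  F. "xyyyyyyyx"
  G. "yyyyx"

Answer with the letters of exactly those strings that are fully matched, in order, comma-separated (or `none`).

A, C, D, E, G

A → match
B → no match — must start with "yy"
C → match
D → match
E → match
F → no match — must start with "yy"
G → match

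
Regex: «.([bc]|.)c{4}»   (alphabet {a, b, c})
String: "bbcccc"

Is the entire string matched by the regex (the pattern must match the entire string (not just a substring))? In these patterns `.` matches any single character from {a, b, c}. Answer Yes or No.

Yes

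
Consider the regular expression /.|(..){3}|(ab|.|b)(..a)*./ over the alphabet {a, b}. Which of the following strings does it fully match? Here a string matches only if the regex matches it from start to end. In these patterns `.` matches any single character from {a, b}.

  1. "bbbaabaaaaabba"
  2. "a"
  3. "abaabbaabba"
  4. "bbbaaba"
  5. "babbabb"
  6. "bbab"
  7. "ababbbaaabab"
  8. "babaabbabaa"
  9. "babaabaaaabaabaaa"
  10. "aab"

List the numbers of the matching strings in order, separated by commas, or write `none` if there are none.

1 → no match
2 → match
3 → no match
4 → no match
5 → no match
6 → no match
7 → no match
8 → no match
9 → match
10 → no match

2, 9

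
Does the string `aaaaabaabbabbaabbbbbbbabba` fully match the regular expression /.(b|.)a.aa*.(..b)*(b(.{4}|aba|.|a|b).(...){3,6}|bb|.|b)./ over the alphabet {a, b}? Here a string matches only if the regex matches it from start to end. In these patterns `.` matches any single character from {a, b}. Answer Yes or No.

No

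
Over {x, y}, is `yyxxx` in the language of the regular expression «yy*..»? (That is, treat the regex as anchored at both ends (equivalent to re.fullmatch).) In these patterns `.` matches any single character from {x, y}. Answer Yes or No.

No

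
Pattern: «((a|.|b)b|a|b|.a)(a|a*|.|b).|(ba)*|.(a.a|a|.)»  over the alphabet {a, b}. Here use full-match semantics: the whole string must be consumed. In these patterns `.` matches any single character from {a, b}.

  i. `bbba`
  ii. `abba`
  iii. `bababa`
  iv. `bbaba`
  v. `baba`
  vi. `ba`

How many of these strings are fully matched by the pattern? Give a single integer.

5

i → match
ii → match
iii → match
iv → no match
v → match
vi → match
Total matched: 5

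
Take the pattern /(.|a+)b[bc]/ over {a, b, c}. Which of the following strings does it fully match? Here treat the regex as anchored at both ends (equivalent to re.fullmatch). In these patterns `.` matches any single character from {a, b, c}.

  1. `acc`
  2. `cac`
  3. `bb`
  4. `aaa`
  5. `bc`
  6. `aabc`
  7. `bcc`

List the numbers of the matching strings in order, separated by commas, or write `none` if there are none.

6

1 → no match
2 → no match
3 → no match
4 → no match
5 → no match
6 → match
7 → no match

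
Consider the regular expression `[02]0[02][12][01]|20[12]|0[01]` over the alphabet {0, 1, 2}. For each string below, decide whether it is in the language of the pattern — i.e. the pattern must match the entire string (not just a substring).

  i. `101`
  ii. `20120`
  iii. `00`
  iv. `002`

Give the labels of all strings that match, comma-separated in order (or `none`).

iii

i → no match
ii → no match
iii → match
iv → no match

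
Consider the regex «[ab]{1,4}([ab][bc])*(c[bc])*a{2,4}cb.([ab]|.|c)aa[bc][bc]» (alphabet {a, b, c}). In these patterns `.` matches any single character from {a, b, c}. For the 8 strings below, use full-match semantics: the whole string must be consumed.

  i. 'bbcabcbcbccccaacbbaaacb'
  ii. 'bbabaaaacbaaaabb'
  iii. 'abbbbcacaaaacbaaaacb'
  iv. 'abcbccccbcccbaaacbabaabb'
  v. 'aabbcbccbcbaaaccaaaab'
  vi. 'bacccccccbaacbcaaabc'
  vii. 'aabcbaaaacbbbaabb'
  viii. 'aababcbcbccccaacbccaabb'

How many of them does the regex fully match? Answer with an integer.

i → match
ii → match
iii → match
iv → match
v → no match
vi → match
vii → match
viii → match
Total matched: 7

7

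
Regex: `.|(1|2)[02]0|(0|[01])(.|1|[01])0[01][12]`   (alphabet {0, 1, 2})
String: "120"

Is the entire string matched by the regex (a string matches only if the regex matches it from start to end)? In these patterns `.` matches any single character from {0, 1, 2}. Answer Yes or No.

Yes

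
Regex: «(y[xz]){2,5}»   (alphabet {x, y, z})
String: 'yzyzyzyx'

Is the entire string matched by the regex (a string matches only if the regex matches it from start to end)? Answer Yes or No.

Yes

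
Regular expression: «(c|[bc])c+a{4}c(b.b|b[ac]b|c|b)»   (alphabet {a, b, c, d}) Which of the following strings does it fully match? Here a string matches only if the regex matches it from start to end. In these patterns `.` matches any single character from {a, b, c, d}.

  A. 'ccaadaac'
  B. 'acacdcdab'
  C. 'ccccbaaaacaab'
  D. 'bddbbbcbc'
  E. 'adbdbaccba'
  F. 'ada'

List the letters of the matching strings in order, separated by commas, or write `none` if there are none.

A. 'ccaadaac' → no match
B. 'acacdcdab' → no match
C → no match
D. 'bddbbbcbc' → no match
E. 'adbdbaccba' → no match
F. 'ada' → no match

none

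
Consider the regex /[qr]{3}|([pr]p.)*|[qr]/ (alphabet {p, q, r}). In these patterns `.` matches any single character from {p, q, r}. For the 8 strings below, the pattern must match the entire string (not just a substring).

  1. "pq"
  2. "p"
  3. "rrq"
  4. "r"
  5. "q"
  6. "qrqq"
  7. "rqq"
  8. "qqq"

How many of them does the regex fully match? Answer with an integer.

1. "pq" → no match
2. "p" → no match
3. "rrq" → match
4. "r" → match
5. "q" → match
6. "qrqq" → no match
7. "rqq" → match
8. "qqq" → match
Total matched: 5

5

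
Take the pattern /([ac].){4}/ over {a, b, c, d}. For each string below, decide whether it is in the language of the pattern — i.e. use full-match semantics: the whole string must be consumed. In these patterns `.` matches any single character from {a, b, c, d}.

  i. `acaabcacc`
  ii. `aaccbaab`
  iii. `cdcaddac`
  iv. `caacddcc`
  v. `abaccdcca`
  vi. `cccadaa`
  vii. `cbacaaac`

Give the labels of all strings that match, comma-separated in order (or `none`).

vii

i → no match
ii → no match
iii → no match
iv → no match
v → no match
vi → no match
vii → match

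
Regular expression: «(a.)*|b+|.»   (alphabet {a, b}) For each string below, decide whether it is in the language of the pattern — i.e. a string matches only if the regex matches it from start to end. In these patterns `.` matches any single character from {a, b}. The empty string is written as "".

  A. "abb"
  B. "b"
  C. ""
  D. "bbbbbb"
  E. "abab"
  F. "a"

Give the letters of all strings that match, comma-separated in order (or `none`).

B, C, D, E, F

A → no match
B → match
C → match
D → match
E → match
F → match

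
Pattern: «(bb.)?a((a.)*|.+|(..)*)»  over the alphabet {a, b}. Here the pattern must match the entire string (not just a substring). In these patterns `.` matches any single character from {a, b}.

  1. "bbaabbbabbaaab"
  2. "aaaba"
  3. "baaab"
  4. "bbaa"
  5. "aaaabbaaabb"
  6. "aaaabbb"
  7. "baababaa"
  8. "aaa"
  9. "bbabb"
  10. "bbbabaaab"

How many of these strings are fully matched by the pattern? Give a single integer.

7

1 → match
2 → match
3 → no match
4 → match
5 → match
6 → match
7 → no match
8 → match
9 → no match
10 → match
Total matched: 7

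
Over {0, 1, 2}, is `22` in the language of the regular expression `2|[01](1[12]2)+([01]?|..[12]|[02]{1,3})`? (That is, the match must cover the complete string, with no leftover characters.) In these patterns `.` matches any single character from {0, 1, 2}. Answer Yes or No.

No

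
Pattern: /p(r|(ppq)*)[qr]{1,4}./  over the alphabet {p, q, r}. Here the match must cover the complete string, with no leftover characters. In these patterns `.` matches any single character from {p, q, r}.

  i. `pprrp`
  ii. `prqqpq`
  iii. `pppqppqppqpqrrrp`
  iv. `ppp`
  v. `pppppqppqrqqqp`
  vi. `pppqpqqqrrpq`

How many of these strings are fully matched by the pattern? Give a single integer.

0

i. `pprrp` → no match
ii. `prqqpq` → no match
iii → no match
iv. `ppp` → no match
v → no match
vi. `pppqpqqqrrpq` → no match
Total matched: 0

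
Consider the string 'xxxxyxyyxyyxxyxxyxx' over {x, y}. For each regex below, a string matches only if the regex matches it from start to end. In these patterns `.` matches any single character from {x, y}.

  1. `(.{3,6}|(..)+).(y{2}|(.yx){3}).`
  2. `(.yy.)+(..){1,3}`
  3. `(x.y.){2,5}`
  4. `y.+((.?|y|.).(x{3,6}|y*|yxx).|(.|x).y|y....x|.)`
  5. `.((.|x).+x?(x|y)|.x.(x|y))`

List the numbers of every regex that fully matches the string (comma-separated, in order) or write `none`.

1, 5

1 → match
2 → no match
3 → no match
4 → no match — must start with 'y'
5 → match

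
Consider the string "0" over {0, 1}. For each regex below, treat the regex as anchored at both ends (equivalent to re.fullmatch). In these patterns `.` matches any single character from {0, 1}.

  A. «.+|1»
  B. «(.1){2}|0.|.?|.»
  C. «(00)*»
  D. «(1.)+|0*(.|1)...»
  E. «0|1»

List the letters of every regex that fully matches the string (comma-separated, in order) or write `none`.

A → match
B → match
C → no match
D → no match
E → match

A, B, E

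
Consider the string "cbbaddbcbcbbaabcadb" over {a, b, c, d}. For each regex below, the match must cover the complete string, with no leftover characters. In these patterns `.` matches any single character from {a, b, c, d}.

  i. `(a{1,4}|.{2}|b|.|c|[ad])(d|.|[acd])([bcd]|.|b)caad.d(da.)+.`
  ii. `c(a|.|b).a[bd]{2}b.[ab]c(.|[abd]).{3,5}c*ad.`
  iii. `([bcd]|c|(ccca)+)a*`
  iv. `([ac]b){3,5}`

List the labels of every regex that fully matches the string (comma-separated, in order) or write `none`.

i → no match
ii → match
iii → no match
iv → no match

ii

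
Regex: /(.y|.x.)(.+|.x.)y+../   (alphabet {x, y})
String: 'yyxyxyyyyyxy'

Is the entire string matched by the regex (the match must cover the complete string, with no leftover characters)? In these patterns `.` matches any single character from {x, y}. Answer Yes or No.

Yes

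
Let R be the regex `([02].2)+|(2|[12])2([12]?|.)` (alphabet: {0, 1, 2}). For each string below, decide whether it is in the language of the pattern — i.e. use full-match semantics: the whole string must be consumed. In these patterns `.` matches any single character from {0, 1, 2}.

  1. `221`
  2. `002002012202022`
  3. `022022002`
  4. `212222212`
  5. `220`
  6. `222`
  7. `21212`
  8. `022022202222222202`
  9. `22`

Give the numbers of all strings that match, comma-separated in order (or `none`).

1 → match
2 → match
3 → match
4 → match
5 → match
6 → match
7 → no match
8 → match
9 → match

1, 2, 3, 4, 5, 6, 8, 9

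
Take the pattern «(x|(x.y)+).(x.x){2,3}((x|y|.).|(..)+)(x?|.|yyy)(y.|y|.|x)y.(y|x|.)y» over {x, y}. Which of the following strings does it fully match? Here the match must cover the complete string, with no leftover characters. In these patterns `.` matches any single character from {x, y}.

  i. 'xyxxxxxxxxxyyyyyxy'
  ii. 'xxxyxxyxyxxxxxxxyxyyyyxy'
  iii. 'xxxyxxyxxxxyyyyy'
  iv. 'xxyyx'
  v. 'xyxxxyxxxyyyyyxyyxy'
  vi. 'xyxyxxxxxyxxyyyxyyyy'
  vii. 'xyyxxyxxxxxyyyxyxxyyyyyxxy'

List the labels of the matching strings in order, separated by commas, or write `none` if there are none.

i → match
ii → match
iii → match
iv → no match — must end with 'y'
v → no match
vi → match
vii → match

i, ii, iii, vi, vii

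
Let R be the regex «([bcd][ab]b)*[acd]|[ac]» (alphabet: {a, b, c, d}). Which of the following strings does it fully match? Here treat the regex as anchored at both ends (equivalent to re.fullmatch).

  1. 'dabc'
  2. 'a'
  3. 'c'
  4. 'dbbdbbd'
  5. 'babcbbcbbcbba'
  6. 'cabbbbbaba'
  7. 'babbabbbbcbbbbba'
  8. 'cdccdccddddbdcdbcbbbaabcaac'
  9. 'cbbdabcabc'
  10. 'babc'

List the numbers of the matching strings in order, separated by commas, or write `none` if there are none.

1. 'dabc' → match
2. 'a' → match
3. 'c' → match
4. 'dbbdbbd' → match
5 → match
6. 'cabbbbbaba' → match
7 → match
8 → no match
9. 'cbbdabcabc' → match
10. 'babc' → match

1, 2, 3, 4, 5, 6, 7, 9, 10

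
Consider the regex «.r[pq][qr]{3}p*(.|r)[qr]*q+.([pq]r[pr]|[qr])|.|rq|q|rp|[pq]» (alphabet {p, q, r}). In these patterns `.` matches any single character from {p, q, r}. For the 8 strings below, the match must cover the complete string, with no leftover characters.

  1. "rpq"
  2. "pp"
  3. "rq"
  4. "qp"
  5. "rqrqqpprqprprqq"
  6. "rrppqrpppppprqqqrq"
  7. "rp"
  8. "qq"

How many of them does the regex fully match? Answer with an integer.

2

1. "rpq" → no match
2. "pp" → no match
3. "rq" → match
4. "qp" → no match
5 → no match
6 → no match
7. "rp" → match
8. "qq" → no match
Total matched: 2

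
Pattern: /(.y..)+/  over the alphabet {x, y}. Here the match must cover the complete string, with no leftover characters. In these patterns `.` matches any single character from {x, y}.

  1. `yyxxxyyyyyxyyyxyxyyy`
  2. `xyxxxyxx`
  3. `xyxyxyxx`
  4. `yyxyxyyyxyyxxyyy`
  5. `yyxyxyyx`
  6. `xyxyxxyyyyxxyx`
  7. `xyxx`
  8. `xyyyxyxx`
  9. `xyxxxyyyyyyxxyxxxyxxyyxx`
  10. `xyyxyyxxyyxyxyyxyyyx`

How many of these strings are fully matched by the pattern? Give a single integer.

9

1 → match
2 → match
3 → match
4 → match
5 → match
6 → no match
7 → match
8 → match
9 → match
10 → match
Total matched: 9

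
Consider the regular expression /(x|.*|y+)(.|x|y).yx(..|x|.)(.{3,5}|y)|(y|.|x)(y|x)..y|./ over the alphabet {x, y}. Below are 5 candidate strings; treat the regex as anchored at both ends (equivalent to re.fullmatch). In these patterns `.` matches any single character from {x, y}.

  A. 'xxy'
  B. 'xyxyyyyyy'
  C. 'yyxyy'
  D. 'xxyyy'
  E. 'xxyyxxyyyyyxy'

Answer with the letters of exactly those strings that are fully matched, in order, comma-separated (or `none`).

A → no match
B → no match
C → match
D → match
E → no match

C, D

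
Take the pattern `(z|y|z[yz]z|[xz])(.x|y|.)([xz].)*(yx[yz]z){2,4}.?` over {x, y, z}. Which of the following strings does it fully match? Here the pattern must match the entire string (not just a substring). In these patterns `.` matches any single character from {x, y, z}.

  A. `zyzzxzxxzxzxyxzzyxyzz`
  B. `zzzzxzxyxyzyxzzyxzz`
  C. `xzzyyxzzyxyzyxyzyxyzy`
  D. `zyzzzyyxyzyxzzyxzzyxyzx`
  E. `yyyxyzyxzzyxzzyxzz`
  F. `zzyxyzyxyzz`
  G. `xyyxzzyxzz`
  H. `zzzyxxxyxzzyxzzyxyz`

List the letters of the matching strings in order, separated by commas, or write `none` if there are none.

A, B, C, D, E, F, G, H

A → match
B → match
C → match
D → match
E → match
F. `zzyxyzyxyzz` → match
G. `xyyxzzyxzz` → match
H → match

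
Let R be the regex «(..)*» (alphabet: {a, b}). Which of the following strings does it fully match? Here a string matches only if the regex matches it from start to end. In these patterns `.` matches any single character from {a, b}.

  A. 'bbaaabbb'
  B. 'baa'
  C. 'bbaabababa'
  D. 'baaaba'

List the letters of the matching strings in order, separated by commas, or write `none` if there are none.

A, C, D

A → match
B → no match
C → match
D → match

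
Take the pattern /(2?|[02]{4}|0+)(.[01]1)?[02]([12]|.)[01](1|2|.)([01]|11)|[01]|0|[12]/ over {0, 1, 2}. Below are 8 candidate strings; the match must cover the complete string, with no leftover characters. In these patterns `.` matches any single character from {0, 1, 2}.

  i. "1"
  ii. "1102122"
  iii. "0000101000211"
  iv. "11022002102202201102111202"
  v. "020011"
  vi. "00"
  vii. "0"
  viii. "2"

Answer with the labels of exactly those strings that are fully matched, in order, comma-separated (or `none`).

i → match
ii → no match
iii → match
iv → no match
v → match
vi → no match
vii → match
viii → match

i, iii, v, vii, viii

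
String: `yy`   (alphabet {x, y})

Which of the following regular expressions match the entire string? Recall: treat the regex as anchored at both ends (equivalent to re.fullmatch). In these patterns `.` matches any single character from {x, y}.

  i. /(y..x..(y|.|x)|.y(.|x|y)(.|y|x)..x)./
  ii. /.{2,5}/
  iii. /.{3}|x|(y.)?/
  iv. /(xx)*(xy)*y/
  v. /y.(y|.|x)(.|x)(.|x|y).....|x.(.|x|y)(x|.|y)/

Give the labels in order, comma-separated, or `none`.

ii, iii

i → no match
ii → match
iii → match
iv → no match
v → no match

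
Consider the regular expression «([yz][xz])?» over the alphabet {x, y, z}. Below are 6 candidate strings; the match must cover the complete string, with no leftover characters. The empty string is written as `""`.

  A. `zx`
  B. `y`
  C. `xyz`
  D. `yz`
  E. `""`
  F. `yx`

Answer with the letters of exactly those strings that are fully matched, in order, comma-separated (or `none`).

A → match
B → no match
C → no match
D → match
E → match
F → match

A, D, E, F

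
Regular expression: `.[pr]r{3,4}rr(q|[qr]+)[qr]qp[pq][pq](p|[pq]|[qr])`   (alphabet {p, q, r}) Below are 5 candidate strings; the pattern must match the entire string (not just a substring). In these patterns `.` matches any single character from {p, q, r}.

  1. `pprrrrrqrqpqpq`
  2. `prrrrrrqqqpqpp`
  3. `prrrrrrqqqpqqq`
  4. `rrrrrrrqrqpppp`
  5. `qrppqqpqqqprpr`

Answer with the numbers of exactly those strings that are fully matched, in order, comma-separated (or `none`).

1, 2, 3, 4

1 → match
2 → match
3 → match
4 → match
5 → no match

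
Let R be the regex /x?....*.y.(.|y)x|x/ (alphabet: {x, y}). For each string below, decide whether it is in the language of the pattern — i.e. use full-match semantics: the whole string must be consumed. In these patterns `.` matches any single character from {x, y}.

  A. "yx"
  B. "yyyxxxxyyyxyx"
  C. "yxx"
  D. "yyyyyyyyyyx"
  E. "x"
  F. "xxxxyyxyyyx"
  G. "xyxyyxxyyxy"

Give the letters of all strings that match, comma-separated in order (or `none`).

B, D, E, F

A. "yx" → no match
B → match
C. "yxx" → no match
D. "yyyyyyyyyyx" → match
E. "x" → match
F. "xxxxyyxyyyx" → match
G. "xyxyyxxyyxy" → no match — must end with "x"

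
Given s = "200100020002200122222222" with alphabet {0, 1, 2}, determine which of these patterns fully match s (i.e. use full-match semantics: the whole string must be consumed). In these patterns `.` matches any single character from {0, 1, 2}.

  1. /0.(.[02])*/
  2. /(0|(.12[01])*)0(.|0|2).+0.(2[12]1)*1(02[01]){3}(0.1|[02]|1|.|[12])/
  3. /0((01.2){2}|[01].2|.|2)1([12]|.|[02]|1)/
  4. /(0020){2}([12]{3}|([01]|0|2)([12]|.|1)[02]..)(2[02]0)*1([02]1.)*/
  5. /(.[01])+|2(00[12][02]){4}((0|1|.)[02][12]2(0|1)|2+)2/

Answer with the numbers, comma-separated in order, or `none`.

5

1 → no match — must start with "0"
2 → no match
3 → no match — must start with "0"
4 → no match — must start with "0020"
5 → match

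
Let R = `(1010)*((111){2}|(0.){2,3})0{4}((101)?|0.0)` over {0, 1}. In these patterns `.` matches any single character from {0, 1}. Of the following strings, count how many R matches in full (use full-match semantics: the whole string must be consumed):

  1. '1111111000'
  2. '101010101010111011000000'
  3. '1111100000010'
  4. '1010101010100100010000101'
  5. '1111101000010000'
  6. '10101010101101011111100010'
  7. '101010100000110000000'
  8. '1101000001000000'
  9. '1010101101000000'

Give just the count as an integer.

1. '1111111000' → no match
2 → no match
3 → no match
4 → match
5 → no match
6 → no match
7 → no match
8 → no match
9 → no match
Total matched: 1

1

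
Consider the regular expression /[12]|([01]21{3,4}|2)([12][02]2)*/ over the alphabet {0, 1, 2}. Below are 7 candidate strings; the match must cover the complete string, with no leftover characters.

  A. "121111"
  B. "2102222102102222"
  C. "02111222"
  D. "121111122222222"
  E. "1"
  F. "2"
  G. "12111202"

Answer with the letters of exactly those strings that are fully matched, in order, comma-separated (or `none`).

A → match
B → match
C → match
D → match
E → match
F → match
G → match

A, B, C, D, E, F, G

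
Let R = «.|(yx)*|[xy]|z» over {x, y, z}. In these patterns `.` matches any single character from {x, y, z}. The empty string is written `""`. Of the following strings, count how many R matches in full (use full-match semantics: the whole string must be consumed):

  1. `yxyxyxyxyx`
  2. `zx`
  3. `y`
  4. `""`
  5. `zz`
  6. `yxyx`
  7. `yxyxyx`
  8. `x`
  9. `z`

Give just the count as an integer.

1. `yxyxyxyxyx` → match
2. `zx` → no match
3. `y` → match
4. `""` → match
5. `zz` → no match
6. `yxyx` → match
7. `yxyxyx` → match
8. `x` → match
9. `z` → match
Total matched: 7

7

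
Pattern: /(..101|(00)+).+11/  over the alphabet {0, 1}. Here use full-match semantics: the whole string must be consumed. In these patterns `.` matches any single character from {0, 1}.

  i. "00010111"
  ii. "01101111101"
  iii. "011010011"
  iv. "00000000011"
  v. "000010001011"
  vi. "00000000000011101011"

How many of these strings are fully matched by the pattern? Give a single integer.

5

i. "00010111" → match
ii. "01101111101" → no match — must end with "11"
iii. "011010011" → match
iv. "00000000011" → match
v. "000010001011" → match
vi → match
Total matched: 5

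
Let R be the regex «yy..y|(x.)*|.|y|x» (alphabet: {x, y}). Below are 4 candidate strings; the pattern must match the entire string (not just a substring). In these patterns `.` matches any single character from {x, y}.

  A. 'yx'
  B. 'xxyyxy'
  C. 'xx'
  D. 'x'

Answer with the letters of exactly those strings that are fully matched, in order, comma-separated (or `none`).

A → no match
B → no match
C → match
D → match

C, D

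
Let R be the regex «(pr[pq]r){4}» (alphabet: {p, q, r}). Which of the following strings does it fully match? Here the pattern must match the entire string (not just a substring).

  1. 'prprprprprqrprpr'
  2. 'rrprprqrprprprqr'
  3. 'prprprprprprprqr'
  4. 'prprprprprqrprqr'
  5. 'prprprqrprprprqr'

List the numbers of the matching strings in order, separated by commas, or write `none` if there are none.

1 → match
2 → no match — must start with 'pr'
3 → match
4 → match
5 → match

1, 3, 4, 5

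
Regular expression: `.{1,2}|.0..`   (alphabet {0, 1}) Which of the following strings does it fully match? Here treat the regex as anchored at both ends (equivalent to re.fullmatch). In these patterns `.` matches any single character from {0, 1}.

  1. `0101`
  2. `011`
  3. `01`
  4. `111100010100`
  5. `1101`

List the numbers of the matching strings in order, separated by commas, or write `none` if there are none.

3

1 → no match
2 → no match
3 → match
4 → no match
5 → no match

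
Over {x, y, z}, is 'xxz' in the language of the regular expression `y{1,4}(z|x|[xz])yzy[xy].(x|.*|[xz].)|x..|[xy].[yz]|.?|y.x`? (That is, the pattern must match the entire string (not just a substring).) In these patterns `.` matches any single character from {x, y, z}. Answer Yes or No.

Yes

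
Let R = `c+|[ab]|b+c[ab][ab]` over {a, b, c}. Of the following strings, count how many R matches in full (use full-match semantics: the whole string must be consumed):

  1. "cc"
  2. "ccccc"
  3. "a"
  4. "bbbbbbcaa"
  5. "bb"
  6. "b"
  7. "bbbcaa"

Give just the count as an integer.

6

1 → match
2 → match
3 → match
4 → match
5 → no match
6 → match
7 → match
Total matched: 6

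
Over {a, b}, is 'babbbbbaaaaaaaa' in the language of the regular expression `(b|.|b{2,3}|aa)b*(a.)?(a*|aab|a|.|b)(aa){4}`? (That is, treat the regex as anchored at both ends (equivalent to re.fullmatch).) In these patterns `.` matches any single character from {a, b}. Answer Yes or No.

No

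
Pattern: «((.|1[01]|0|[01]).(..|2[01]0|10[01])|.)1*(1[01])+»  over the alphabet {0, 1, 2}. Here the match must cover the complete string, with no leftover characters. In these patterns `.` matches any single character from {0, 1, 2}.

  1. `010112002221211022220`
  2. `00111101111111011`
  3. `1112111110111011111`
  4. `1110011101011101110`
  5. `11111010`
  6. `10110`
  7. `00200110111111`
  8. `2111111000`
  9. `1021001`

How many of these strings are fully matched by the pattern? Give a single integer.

4

1 → no match
2 → match
3 → no match
4 → match
5. `11111010` → match
6. `10110` → no match
7 → match
8. `2111111000` → no match
9. `1021001` → no match
Total matched: 4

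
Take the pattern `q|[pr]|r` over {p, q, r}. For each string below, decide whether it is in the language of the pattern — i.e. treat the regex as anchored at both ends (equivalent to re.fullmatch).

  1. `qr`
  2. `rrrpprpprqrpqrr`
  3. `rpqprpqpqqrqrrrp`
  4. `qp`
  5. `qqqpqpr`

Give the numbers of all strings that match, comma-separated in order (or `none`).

1 → no match
2 → no match
3 → no match
4 → no match
5 → no match

none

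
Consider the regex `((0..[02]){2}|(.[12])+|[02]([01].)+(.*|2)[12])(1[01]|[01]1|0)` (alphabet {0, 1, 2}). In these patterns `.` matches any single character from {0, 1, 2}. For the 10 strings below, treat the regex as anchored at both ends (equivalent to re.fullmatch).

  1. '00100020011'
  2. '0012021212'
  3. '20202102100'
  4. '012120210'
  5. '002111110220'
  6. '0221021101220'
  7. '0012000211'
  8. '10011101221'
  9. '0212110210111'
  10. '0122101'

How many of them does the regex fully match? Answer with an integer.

5

1 → no match
2 → no match
3 → no match
4 → match
5 → match
6 → match
7 → match
8 → no match
9 → no match
10 → match
Total matched: 5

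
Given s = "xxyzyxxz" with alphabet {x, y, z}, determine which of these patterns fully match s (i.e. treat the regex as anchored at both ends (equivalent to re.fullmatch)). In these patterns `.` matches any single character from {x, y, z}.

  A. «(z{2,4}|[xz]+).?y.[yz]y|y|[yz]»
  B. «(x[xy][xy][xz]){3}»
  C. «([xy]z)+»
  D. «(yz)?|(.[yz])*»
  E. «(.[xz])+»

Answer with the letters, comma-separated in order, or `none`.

A → no match
B → no match
C → no match
D → no match
E → match

E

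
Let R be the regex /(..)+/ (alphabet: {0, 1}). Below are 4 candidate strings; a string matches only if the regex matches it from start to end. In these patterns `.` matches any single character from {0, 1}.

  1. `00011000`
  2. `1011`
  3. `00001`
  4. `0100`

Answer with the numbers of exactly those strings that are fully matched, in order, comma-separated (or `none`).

1, 2, 4

1 → match
2 → match
3 → no match
4 → match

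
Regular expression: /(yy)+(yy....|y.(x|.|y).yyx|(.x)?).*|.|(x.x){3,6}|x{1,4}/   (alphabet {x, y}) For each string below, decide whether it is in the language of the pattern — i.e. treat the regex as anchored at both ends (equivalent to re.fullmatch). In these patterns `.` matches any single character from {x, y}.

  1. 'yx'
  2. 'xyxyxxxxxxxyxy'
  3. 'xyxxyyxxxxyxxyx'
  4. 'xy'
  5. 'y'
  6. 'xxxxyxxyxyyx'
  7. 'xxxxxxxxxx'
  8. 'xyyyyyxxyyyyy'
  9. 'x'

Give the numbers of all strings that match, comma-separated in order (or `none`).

1 → no match
2 → no match
3 → no match
4 → no match
5 → match
6 → no match
7 → no match
8 → no match
9 → match

5, 9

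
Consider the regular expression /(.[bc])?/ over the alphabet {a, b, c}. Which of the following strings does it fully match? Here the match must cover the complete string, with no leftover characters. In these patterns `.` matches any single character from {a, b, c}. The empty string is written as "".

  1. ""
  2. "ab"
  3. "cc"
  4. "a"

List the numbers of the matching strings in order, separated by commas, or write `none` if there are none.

1 → match
2 → match
3 → match
4 → no match

1, 2, 3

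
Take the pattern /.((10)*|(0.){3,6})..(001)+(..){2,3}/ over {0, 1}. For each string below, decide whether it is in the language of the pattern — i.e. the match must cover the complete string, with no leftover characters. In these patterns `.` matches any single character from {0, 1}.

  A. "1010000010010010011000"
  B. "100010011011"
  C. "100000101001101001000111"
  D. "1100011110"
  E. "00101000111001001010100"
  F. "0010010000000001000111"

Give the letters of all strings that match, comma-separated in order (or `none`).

A, D, E

A → match
B → no match
C → no match
D → match
E → match
F → no match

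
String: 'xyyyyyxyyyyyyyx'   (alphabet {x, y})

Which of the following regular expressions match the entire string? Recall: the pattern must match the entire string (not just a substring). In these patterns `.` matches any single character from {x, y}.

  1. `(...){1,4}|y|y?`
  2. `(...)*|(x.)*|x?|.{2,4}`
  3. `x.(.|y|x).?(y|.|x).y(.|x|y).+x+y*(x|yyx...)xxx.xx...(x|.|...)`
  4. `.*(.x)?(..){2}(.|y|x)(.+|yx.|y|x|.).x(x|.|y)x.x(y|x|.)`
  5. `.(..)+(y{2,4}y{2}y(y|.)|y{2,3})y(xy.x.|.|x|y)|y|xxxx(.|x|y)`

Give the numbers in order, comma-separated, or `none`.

1 → no match
2 → match
3 → no match
4 → no match
5 → match

2, 5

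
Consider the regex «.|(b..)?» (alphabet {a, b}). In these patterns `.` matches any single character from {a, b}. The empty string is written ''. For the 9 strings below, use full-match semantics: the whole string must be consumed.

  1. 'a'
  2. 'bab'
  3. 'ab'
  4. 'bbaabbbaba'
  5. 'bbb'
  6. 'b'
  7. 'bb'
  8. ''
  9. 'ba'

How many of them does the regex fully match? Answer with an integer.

5

1 → match
2 → match
3 → no match
4 → no match
5 → match
6 → match
7 → no match
8 → match
9 → no match
Total matched: 5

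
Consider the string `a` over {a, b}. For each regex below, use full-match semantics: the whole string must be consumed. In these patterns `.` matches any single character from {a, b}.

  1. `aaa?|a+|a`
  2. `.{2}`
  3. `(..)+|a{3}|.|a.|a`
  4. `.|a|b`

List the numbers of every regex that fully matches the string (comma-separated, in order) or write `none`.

1, 3, 4

1 → match
2 → no match
3 → match
4 → match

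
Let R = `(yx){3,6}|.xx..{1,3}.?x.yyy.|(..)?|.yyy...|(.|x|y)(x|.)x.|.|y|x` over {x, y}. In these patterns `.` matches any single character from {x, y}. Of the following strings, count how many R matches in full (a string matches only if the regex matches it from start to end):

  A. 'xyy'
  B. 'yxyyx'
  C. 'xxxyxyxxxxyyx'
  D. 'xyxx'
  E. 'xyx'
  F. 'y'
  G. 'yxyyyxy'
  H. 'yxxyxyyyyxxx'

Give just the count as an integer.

2

A. 'xyy' → no match
B. 'yxyyx' → no match
C → no match
D. 'xyxx' → match
E. 'xyx' → no match
F. 'y' → match
G. 'yxyyyxy' → no match
H. 'yxxyxyyyyxxx' → no match
Total matched: 2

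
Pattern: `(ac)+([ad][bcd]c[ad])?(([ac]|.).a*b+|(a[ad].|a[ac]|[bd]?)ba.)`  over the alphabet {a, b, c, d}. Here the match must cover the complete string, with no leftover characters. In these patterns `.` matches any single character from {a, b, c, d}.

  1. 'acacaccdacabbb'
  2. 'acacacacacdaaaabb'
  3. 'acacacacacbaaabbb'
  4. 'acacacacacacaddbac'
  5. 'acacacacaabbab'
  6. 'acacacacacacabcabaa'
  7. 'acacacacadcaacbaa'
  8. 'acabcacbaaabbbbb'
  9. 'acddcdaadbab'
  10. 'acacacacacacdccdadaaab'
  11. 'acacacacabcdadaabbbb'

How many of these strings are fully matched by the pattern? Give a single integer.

1 → match
2 → match
3 → match
4 → match
5 → match
6 → match
7 → match
8 → match
9 → match
10 → match
11 → match
Total matched: 11

11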